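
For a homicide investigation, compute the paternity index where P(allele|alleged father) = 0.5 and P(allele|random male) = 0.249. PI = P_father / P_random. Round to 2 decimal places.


Paternity Index calculation:
PI = P(allele|father) / P(allele|random)
PI = 0.5 / 0.249
PI = 2.01

2.01


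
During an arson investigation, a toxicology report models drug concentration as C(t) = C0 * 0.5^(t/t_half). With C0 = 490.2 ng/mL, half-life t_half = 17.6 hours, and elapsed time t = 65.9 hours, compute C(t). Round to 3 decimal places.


Drug concentration decay:
Number of half-lives = t / t_half = 65.9 / 17.6 = 3.744318
Decay factor = 0.5^3.744318 = 0.07461875
C(t) = 490.2 * 0.07461875 = 36.578 ng/mL

36.578


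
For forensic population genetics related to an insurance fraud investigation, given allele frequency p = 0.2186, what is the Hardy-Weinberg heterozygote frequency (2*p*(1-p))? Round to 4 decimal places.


Hardy-Weinberg heterozygote frequency:
q = 1 - p = 1 - 0.2186 = 0.7814
2pq = 2 * 0.2186 * 0.7814 = 0.3416

0.3416


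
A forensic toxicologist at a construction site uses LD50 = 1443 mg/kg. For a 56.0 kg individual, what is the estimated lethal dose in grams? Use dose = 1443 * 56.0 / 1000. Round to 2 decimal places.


Lethal dose calculation:
Lethal dose = LD50 * body_weight / 1000
= 1443 * 56.0 / 1000
= 80808 / 1000
= 80.81 g

80.81


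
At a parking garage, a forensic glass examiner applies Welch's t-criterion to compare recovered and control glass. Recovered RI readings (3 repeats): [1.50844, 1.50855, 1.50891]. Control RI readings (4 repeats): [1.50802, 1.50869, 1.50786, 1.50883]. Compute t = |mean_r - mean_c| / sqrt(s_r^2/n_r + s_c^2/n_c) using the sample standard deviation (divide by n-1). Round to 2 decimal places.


Welch's t-criterion for glass RI comparison:
Recovered mean = sum / n_r = 4.5259 / 3 = 1.5086333
Control mean = sum / n_c = 6.0334 / 4 = 1.50835
Recovered sample variance s_r^2 = 6.04333e-08
Control sample variance s_c^2 = 2.31667e-07
Welch SE (unpooled) = sqrt(s_r^2/n_r + s_c^2/n_c) = sqrt(2.01444e-08 + 5.79167e-08) = sqrt(7.80611e-08) = 0.000279394
|mean_r - mean_c| = 0.000283333
t = 0.000283333 / 0.000279394 = 1.01

1.01


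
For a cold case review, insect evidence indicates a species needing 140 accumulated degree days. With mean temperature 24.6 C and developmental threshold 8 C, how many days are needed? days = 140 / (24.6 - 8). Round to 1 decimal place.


Insect development time:
Effective temperature = avg_temp - T_base = 24.6 - 8 = 16.6 C
Days = ADD / effective_temp = 140 / 16.6 = 8.4 days

8.4


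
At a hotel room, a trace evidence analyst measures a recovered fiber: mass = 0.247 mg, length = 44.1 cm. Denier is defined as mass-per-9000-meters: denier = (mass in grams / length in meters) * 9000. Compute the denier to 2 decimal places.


Denier calculation:
Mass in grams = 0.247 mg / 1000 = 0.000247 g
Length in meters = 44.1 cm / 100 = 0.441 m
Linear density = mass / length = 0.000247 / 0.441 = 0.00056009 g/m
Denier = (g/m) * 9000 = 0.00056009 * 9000 = 5.04

5.04


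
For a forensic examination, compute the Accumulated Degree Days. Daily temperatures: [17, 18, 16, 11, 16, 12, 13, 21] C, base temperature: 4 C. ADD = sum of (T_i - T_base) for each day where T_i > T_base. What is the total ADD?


Computing ADD day by day:
Day 1: max(0, 17 - 4) = 13
Day 2: max(0, 18 - 4) = 14
Day 3: max(0, 16 - 4) = 12
Day 4: max(0, 11 - 4) = 7
Day 5: max(0, 16 - 4) = 12
Day 6: max(0, 12 - 4) = 8
Day 7: max(0, 13 - 4) = 9
Day 8: max(0, 21 - 4) = 17
Total ADD = 92

92


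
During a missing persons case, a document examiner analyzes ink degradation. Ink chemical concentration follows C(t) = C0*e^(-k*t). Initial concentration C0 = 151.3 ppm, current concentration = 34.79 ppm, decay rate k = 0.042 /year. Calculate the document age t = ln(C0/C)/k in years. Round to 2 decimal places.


Document age estimation:
C0/C = 151.3 / 34.79 = 4.348951
ln(C0/C) = 1.469935
t = 1.469935 / 0.042 = 35.00 years

35.00


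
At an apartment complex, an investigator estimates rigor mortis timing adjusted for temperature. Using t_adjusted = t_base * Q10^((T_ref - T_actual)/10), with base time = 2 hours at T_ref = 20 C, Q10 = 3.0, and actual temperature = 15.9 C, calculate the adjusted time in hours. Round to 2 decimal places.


Rigor mortis time adjustment:
Exponent = (T_ref - T_actual) / 10 = (20 - 15.9) / 10 = 0.41
Q10 factor = 3.0^0.41 = 1.56899
t_adjusted = 2 * 1.56899 = 3.14 hours

3.14


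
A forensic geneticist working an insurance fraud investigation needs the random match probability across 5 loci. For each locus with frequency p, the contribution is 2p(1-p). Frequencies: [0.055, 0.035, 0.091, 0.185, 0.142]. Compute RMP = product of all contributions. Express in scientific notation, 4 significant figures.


Computing RMP for 5 loci:
Locus 1: 2 * 0.055 * 0.945 = 0.10395
Locus 2: 2 * 0.035 * 0.965 = 0.06755
Locus 3: 2 * 0.091 * 0.909 = 0.165438
Locus 4: 2 * 0.185 * 0.815 = 0.30155
Locus 5: 2 * 0.142 * 0.858 = 0.243672
RMP = 8.536e-05

8.536e-05


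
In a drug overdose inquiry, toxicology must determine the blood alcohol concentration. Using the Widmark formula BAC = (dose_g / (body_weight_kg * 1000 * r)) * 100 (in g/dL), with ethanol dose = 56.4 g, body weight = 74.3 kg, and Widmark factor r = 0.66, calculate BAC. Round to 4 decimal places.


Applying the Widmark formula:
BAC = (dose_g / (body_wt * 1000 * r)) * 100
Denominator = 74.3 * 1000 * 0.66 = 49038
BAC = (56.4 / 49038) * 100
BAC = 0.1150 g/dL

0.1150


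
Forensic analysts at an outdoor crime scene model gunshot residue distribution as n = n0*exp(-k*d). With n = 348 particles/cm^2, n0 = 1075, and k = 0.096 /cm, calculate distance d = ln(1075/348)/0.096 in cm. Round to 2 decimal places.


GSR distance calculation:
n0/n = 1075 / 348 = 3.08908
ln(n0/n) = 1.127873
d = 1.127873 / 0.096 = 11.75 cm

11.75


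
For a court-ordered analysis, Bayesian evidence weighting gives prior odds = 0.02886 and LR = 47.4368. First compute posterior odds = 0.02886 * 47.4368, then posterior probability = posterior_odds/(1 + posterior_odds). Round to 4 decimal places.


Bayesian evidence evaluation:
Posterior odds = prior_odds * LR = 0.02886 * 47.4368 = 1.369026
Posterior probability = posterior_odds / (1 + posterior_odds)
= 1.369026 / (1 + 1.369026)
= 1.369026 / 2.369026
= 0.5779

0.5779


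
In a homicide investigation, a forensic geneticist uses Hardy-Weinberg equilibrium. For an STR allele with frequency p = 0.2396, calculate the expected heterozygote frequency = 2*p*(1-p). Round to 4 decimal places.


Hardy-Weinberg heterozygote frequency:
q = 1 - p = 1 - 0.2396 = 0.7604
2pq = 2 * 0.2396 * 0.7604 = 0.3644

0.3644


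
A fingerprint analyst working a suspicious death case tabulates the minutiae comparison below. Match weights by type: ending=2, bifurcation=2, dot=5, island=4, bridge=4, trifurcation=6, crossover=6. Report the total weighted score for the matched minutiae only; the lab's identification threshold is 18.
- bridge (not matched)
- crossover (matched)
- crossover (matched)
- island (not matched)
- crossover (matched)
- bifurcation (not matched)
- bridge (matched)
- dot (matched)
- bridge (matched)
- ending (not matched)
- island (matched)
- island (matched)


Weighted minutiae match score:
  bridge: not matched, +0
  crossover: matched, +6 (running total 6)
  crossover: matched, +6 (running total 12)
  island: not matched, +0
  crossover: matched, +6 (running total 18)
  bifurcation: not matched, +0
  bridge: matched, +4 (running total 22)
  dot: matched, +5 (running total 27)
  bridge: matched, +4 (running total 31)
  ending: not matched, +0
  island: matched, +4 (running total 35)
  island: matched, +4 (running total 39)
Total score = 39
Threshold = 18; verdict = identification

39


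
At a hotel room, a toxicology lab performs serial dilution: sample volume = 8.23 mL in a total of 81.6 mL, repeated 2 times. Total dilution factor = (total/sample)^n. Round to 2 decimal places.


Dilution factor calculation:
Single dilution = V_total / V_sample = 81.6 / 8.23 ≈ 9.914945
Number of dilutions = 2
Total DF = (81.6 / 8.23)^2 (full precision, rounded at the end) = 98.31

98.31


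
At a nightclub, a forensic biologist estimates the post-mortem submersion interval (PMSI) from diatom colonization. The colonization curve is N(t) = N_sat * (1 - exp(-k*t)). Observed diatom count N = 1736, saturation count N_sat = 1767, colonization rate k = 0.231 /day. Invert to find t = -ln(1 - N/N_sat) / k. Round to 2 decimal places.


PMSI from diatom colonization curve:
N / N_sat = 1736 / 1767 = 0.982456
1 - N/N_sat = 0.017544
ln(1 - N/N_sat) = -4.043043
t = -ln(1 - N/N_sat) / k = -(-4.043043) / 0.231 = 17.50 days

17.50


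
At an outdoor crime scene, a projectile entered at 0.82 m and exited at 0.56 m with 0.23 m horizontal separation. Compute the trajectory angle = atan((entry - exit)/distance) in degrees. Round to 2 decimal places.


Bullet trajectory angle:
Height difference = 0.82 - 0.56 = 0.26 m
angle = atan(0.26 / 0.23)
angle = atan(1.130435)
angle = 48.50 degrees

48.50


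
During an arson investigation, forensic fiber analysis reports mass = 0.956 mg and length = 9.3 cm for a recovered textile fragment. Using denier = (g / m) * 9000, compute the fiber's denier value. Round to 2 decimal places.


Denier calculation:
Mass in grams = 0.956 mg / 1000 = 0.000956 g
Length in meters = 9.3 cm / 100 = 0.093 m
Linear density = mass / length = 0.000956 / 0.093 = 0.01027957 g/m
Denier = (g/m) * 9000 = 0.01027957 * 9000 = 92.52

92.52


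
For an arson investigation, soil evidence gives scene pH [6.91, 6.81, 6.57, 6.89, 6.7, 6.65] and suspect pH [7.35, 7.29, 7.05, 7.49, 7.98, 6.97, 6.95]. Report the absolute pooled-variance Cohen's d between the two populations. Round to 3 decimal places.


Pooled-variance Cohen's d for soil pH comparison:
Scene mean = 40.53 / 6 = 6.755
Suspect mean = 51.08 / 7 = 7.297143
Scene sample variance s_s^2 = 0.01871
Suspect sample variance s_c^2 = 0.13249
Pooled variance = ((n_s-1)*s_s^2 + (n_c-1)*s_c^2) / (n_s + n_c - 2) = 0.080772
Pooled SD = sqrt(0.080772) = 0.284204
Mean difference = -0.542143
|d| = |-0.542143| / 0.284204 = 1.908

1.908


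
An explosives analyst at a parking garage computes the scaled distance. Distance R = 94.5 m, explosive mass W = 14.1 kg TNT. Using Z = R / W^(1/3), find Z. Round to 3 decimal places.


Scaled distance calculation:
W^(1/3) = 14.1^(1/3) = 2.415867
Z = R / W^(1/3) = 94.5 / 2.415867
Z = 39.116 m/kg^(1/3)

39.116


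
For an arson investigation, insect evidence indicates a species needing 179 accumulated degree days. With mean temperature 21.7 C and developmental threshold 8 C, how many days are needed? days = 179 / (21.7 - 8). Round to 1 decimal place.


Insect development time:
Effective temperature = avg_temp - T_base = 21.7 - 8 = 13.7 C
Days = ADD / effective_temp = 179 / 13.7 = 13.1 days

13.1


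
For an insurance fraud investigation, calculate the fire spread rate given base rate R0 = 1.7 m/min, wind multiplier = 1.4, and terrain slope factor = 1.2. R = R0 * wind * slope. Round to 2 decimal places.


Fire spread rate calculation:
R = R0 * wind_factor * slope_factor
= 1.7 * 1.4 * 1.2
= 2.38 * 1.2
= 2.86 m/min

2.86


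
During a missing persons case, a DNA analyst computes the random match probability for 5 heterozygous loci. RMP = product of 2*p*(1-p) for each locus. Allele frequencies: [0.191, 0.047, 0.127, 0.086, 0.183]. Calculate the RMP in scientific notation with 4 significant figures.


Computing RMP for 5 loci:
Locus 1: 2 * 0.191 * 0.809 = 0.309038
Locus 2: 2 * 0.047 * 0.953 = 0.089582
Locus 3: 2 * 0.127 * 0.873 = 0.221742
Locus 4: 2 * 0.086 * 0.914 = 0.157208
Locus 5: 2 * 0.183 * 0.817 = 0.299022
RMP = 2.886e-04

2.886e-04


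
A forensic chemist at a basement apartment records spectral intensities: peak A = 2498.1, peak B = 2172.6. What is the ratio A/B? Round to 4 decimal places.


Spectral peak ratio:
Peak A = 2498.1 counts
Peak B = 2172.6 counts
Ratio = 2498.1 / 2172.6 = 1.1498

1.1498


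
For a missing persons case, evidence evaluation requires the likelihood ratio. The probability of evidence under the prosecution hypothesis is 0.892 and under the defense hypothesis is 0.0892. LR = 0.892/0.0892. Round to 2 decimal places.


Likelihood ratio calculation:
LR = P(E|Hp) / P(E|Hd)
LR = 0.892 / 0.0892
LR = 10.00

10.00


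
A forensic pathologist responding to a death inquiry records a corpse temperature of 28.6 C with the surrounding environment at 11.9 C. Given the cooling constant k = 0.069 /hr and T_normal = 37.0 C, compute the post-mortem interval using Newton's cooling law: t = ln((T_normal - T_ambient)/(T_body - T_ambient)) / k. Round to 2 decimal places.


Using Newton's law of cooling:
t = ln((T_normal - T_ambient) / (T_body - T_ambient)) / k
T_normal - T_ambient = 25.1
T_body - T_ambient = 16.7
Ratio = 1.502994
ln(ratio) = 0.407459
t = 0.407459 / 0.069 = 5.91 hours

5.91


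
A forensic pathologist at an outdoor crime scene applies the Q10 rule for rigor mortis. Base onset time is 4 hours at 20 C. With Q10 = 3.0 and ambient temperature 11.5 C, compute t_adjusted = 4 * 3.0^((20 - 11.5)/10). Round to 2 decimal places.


Rigor mortis time adjustment:
Exponent = (T_ref - T_actual) / 10 = (20 - 11.5) / 10 = 0.85
Q10 factor = 3.0^0.85 = 2.54421
t_adjusted = 4 * 2.54421 = 10.18 hours

10.18


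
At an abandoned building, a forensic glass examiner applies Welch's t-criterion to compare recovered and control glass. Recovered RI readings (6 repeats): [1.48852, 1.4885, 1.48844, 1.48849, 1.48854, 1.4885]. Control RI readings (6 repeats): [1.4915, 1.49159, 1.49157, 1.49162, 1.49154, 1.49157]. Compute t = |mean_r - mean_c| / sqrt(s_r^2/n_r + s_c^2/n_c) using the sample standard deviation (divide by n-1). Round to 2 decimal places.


Welch's t-criterion for glass RI comparison:
Recovered mean = sum / n_r = 8.93099 / 6 = 1.4884983
Control mean = sum / n_c = 8.94939 / 6 = 1.491565
Recovered sample variance s_r^2 = 1.13667e-09
Control sample variance s_c^2 = 1.71e-09
Welch SE (unpooled) = sqrt(s_r^2/n_r + s_c^2/n_c) = sqrt(1.89444e-10 + 2.85e-10) = sqrt(4.74444e-10) = 2.17817e-05
|mean_r - mean_c| = 0.00306667
t = 0.00306667 / 2.17817e-05 = 140.79

140.79


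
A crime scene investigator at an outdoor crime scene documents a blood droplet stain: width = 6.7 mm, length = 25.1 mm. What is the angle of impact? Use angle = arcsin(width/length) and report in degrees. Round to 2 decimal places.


Blood spatter impact angle calculation:
width / length = 6.7 / 25.1 = 0.266932
angle = arcsin(0.266932)
angle = 15.48 degrees

15.48


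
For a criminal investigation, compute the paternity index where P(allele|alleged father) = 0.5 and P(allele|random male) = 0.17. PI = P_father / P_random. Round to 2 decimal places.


Paternity Index calculation:
PI = P(allele|father) / P(allele|random)
PI = 0.5 / 0.17
PI = 2.94

2.94


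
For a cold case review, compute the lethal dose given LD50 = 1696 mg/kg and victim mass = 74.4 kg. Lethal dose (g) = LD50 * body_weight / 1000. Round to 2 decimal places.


Lethal dose calculation:
Lethal dose = LD50 * body_weight / 1000
= 1696 * 74.4 / 1000
= 126182.4 / 1000
= 126.18 g

126.18


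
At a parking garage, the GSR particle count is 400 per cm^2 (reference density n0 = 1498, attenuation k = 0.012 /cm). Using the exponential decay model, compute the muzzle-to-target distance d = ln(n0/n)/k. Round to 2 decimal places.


GSR distance calculation:
n0/n = 1498 / 400 = 3.745
ln(n0/n) = 1.320422
d = 1.320422 / 0.012 = 110.04 cm

110.04


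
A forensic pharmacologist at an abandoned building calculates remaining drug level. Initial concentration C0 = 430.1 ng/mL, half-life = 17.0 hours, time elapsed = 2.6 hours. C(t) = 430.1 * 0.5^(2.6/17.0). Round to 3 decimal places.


Drug concentration decay:
Number of half-lives = t / t_half = 2.6 / 17.0 = 0.152941
Decay factor = 0.5^0.152941 = 0.89941509
C(t) = 430.1 * 0.89941509 = 386.838 ng/mL

386.838


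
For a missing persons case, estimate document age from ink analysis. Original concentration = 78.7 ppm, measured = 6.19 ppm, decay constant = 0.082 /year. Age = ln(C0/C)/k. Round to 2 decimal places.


Document age estimation:
C0/C = 78.7 / 6.19 = 12.714055
ln(C0/C) = 2.542708
t = 2.542708 / 0.082 = 31.01 years

31.01


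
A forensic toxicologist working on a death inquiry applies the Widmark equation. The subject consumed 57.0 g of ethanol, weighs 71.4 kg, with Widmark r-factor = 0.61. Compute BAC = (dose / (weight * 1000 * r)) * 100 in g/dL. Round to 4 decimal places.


Applying the Widmark formula:
BAC = (dose_g / (body_wt * 1000 * r)) * 100
Denominator = 71.4 * 1000 * 0.61 = 43554
BAC = (57.0 / 43554) * 100
BAC = 0.1309 g/dL

0.1309


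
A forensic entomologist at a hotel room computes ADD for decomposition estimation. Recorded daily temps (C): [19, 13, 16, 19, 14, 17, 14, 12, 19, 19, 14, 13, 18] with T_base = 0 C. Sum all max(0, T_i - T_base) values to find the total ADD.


Computing ADD day by day:
Day 1: max(0, 19 - 0) = 19
Day 2: max(0, 13 - 0) = 13
Day 3: max(0, 16 - 0) = 16
Day 4: max(0, 19 - 0) = 19
Day 5: max(0, 14 - 0) = 14
Day 6: max(0, 17 - 0) = 17
Day 7: max(0, 14 - 0) = 14
Day 8: max(0, 12 - 0) = 12
Day 9: max(0, 19 - 0) = 19
Day 10: max(0, 19 - 0) = 19
Day 11: max(0, 14 - 0) = 14
Day 12: max(0, 13 - 0) = 13
Day 13: max(0, 18 - 0) = 18
Total ADD = 207

207


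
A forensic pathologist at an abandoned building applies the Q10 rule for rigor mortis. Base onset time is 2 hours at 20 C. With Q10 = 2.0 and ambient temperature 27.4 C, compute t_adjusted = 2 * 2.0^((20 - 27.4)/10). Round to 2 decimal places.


Rigor mortis time adjustment:
Exponent = (T_ref - T_actual) / 10 = (20 - 27.4) / 10 = -0.74
Q10 factor = 2.0^-0.74 = 0.59874
t_adjusted = 2 * 0.59874 = 1.20 hours

1.20


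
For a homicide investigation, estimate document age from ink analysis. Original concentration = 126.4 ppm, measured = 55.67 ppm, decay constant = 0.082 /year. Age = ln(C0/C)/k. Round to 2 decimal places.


Document age estimation:
C0/C = 126.4 / 55.67 = 2.270523
ln(C0/C) = 0.82001
t = 0.82001 / 0.082 = 10.00 years

10.00


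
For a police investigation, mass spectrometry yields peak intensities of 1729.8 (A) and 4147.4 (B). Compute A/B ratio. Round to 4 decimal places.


Spectral peak ratio:
Peak A = 1729.8 counts
Peak B = 4147.4 counts
Ratio = 1729.8 / 4147.4 = 0.4171

0.4171


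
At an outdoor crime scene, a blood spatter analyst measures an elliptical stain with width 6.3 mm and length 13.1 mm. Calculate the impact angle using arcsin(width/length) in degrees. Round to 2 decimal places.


Blood spatter impact angle calculation:
width / length = 6.3 / 13.1 = 0.480916
angle = arcsin(0.480916)
angle = 28.75 degrees

28.75


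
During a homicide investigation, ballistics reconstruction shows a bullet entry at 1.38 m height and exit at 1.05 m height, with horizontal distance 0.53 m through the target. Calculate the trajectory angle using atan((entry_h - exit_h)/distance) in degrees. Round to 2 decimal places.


Bullet trajectory angle:
Height difference = 1.38 - 1.05 = 0.33 m
angle = atan(0.33 / 0.53)
angle = atan(0.622642)
angle = 31.91 degrees

31.91


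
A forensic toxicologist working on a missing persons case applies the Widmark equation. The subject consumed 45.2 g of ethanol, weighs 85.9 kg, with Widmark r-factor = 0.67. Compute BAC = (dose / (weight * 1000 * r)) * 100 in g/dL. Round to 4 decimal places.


Applying the Widmark formula:
BAC = (dose_g / (body_wt * 1000 * r)) * 100
Denominator = 85.9 * 1000 * 0.67 = 57553
BAC = (45.2 / 57553) * 100
BAC = 0.0785 g/dL

0.0785


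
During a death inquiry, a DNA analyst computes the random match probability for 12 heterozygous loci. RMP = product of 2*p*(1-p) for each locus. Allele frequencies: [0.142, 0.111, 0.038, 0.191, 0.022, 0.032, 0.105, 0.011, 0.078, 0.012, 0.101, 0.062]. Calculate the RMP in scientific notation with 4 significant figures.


Computing RMP for 12 loci:
Locus 1: 2 * 0.142 * 0.858 = 0.243672
Locus 2: 2 * 0.111 * 0.889 = 0.197358
Locus 3: 2 * 0.038 * 0.962 = 0.073112
Locus 4: 2 * 0.191 * 0.809 = 0.309038
Locus 5: 2 * 0.022 * 0.978 = 0.043032
Locus 6: 2 * 0.032 * 0.968 = 0.061952
Locus 7: 2 * 0.105 * 0.895 = 0.18795
Locus 8: 2 * 0.011 * 0.989 = 0.021758
Locus 9: 2 * 0.078 * 0.922 = 0.143832
Locus 10: 2 * 0.012 * 0.988 = 0.023712
Locus 11: 2 * 0.101 * 0.899 = 0.181598
Locus 12: 2 * 0.062 * 0.938 = 0.116312
RMP = 8.534e-13

8.534e-13


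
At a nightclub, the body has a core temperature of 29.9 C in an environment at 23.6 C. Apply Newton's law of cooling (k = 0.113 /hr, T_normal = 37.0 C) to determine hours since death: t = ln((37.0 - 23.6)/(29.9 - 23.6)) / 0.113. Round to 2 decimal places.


Using Newton's law of cooling:
t = ln((T_normal - T_ambient) / (T_body - T_ambient)) / k
T_normal - T_ambient = 13.4
T_body - T_ambient = 6.3
Ratio = 2.126984
ln(ratio) = 0.754705
t = 0.754705 / 0.113 = 6.68 hours

6.68


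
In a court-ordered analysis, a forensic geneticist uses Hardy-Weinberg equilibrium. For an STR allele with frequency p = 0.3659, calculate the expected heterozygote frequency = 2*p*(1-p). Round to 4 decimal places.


Hardy-Weinberg heterozygote frequency:
q = 1 - p = 1 - 0.3659 = 0.6341
2pq = 2 * 0.3659 * 0.6341 = 0.4640

0.4640


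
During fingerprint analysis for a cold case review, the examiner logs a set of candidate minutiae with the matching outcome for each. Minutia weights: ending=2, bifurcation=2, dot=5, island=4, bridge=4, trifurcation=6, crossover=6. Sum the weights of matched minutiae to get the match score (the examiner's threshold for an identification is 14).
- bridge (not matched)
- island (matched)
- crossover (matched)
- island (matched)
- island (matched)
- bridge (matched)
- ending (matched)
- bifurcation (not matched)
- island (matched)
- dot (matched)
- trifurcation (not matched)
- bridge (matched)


Weighted minutiae match score:
  bridge: not matched, +0
  island: matched, +4 (running total 4)
  crossover: matched, +6 (running total 10)
  island: matched, +4 (running total 14)
  island: matched, +4 (running total 18)
  bridge: matched, +4 (running total 22)
  ending: matched, +2 (running total 24)
  bifurcation: not matched, +0
  island: matched, +4 (running total 28)
  dot: matched, +5 (running total 33)
  trifurcation: not matched, +0
  bridge: matched, +4 (running total 37)
Total score = 37
Threshold = 14; verdict = identification

37


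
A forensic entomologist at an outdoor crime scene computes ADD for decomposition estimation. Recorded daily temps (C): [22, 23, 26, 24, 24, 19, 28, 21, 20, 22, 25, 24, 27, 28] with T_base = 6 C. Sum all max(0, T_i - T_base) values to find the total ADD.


Computing ADD day by day:
Day 1: max(0, 22 - 6) = 16
Day 2: max(0, 23 - 6) = 17
Day 3: max(0, 26 - 6) = 20
Day 4: max(0, 24 - 6) = 18
Day 5: max(0, 24 - 6) = 18
Day 6: max(0, 19 - 6) = 13
Day 7: max(0, 28 - 6) = 22
Day 8: max(0, 21 - 6) = 15
Day 9: max(0, 20 - 6) = 14
Day 10: max(0, 22 - 6) = 16
Day 11: max(0, 25 - 6) = 19
Day 12: max(0, 24 - 6) = 18
Day 13: max(0, 27 - 6) = 21
Day 14: max(0, 28 - 6) = 22
Total ADD = 249

249


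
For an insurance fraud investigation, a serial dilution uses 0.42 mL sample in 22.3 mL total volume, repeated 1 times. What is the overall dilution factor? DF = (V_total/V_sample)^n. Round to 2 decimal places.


Dilution factor calculation:
Single dilution = V_total / V_sample = 22.3 / 0.42 ≈ 53.095238
Number of dilutions = 1
Total DF = (22.3 / 0.42)^1 (full precision, rounded at the end) = 53.10

53.10


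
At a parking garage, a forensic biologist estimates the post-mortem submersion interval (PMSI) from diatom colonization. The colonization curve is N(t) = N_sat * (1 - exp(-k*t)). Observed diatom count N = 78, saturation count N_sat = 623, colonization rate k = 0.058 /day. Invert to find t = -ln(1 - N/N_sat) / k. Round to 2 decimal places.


PMSI from diatom colonization curve:
N / N_sat = 78 / 623 = 0.125201
1 - N/N_sat = 0.874799
ln(1 - N/N_sat) = -0.133761
t = -ln(1 - N/N_sat) / k = -(-0.133761) / 0.058 = 2.31 days

2.31


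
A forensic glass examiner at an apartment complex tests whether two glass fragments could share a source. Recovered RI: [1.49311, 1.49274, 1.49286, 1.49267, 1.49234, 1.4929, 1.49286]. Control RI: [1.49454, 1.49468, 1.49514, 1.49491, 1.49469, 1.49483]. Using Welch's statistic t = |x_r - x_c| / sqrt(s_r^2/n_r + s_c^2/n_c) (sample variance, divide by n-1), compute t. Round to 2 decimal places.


Welch's t-criterion for glass RI comparison:
Recovered mean = sum / n_r = 10.44948 / 7 = 1.4927829
Control mean = sum / n_c = 8.96879 / 6 = 1.4947983
Recovered sample variance s_r^2 = 5.72238e-08
Control sample variance s_c^2 = 4.45367e-08
Welch SE (unpooled) = sqrt(s_r^2/n_r + s_c^2/n_c) = sqrt(8.17483e-09 + 7.42278e-09) = sqrt(1.55976e-08) = 0.00012489
|mean_r - mean_c| = 0.00201548
t = 0.00201548 / 0.00012489 = 16.14

16.14


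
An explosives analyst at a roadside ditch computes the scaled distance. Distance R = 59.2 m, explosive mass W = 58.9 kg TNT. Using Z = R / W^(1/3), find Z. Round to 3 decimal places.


Scaled distance calculation:
W^(1/3) = 58.9^(1/3) = 3.890796
Z = R / W^(1/3) = 59.2 / 3.890796
Z = 15.215 m/kg^(1/3)

15.215


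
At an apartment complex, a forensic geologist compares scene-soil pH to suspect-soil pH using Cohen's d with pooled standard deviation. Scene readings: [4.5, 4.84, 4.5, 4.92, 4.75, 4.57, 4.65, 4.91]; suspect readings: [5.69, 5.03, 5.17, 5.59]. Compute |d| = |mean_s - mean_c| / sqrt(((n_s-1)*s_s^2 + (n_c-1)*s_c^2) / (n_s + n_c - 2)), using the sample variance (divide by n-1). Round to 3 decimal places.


Pooled-variance Cohen's d for soil pH comparison:
Scene mean = 37.64 / 8 = 4.705
Suspect mean = 21.48 / 4 = 5.37
Scene sample variance s_s^2 = 0.030543
Suspect sample variance s_c^2 = 0.102133
Pooled variance = ((n_s-1)*s_s^2 + (n_c-1)*s_c^2) / (n_s + n_c - 2) = 0.05202
Pooled SD = sqrt(0.05202) = 0.228079
Mean difference = -0.665
|d| = |-0.665| / 0.228079 = 2.916

2.916


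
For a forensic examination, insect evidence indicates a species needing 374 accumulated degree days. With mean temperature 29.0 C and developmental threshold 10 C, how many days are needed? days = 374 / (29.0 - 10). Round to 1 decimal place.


Insect development time:
Effective temperature = avg_temp - T_base = 29.0 - 10 = 19.0 C
Days = ADD / effective_temp = 374 / 19.0 = 19.7 days

19.7


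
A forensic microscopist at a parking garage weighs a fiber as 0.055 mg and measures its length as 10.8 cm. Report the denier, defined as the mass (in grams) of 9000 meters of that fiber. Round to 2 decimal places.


Denier calculation:
Mass in grams = 0.055 mg / 1000 = 0.000055 g
Length in meters = 10.8 cm / 100 = 0.108 m
Linear density = mass / length = 0.000055 / 0.108 = 0.00050926 g/m
Denier = (g/m) * 9000 = 0.00050926 * 9000 = 4.58

4.58


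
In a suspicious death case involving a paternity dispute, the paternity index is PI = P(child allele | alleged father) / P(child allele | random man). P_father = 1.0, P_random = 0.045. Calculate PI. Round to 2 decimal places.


Paternity Index calculation:
PI = P(allele|father) / P(allele|random)
PI = 1.0 / 0.045
PI = 22.22

22.22


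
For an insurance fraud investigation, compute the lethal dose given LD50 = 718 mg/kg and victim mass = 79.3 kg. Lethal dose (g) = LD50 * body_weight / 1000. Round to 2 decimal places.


Lethal dose calculation:
Lethal dose = LD50 * body_weight / 1000
= 718 * 79.3 / 1000
= 56937.4 / 1000
= 56.94 g

56.94


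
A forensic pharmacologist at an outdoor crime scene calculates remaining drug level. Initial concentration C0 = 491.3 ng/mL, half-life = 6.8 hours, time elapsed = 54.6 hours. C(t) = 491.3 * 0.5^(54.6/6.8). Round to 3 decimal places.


Drug concentration decay:
Number of half-lives = t / t_half = 54.6 / 6.8 = 8.029412
Decay factor = 0.5^8.029412 = 0.00382742
C(t) = 491.3 * 0.00382742 = 1.880 ng/mL

1.880


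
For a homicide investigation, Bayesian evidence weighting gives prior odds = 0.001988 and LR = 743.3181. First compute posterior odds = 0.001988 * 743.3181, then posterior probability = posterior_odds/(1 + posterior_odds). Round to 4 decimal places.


Bayesian evidence evaluation:
Posterior odds = prior_odds * LR = 0.001988 * 743.3181 = 1.477716
Posterior probability = posterior_odds / (1 + posterior_odds)
= 1.477716 / (1 + 1.477716)
= 1.477716 / 2.477716
= 0.5964

0.5964


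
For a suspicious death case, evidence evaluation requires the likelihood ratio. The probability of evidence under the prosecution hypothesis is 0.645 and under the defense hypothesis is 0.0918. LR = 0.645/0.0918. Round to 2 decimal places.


Likelihood ratio calculation:
LR = P(E|Hp) / P(E|Hd)
LR = 0.645 / 0.0918
LR = 7.03

7.03


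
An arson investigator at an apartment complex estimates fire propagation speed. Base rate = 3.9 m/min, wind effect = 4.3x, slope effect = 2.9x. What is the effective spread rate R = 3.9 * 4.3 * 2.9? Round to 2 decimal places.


Fire spread rate calculation:
R = R0 * wind_factor * slope_factor
= 3.9 * 4.3 * 2.9
= 16.77 * 2.9
= 48.63 m/min

48.63


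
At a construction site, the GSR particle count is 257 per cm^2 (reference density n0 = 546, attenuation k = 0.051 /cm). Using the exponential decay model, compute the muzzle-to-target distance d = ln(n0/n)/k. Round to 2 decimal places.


GSR distance calculation:
n0/n = 546 / 257 = 2.124514
ln(n0/n) = 0.753543
d = 0.753543 / 0.051 = 14.78 cm

14.78


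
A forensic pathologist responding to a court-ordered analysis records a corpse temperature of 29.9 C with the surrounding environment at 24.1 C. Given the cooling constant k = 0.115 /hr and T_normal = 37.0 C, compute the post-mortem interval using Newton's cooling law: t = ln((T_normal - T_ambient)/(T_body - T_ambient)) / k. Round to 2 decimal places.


Using Newton's law of cooling:
t = ln((T_normal - T_ambient) / (T_body - T_ambient)) / k
T_normal - T_ambient = 12.9
T_body - T_ambient = 5.8
Ratio = 2.224138
ln(ratio) = 0.799369
t = 0.799369 / 0.115 = 6.95 hours

6.95


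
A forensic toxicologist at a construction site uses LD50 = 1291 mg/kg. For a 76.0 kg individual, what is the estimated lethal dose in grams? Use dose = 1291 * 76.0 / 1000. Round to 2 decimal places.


Lethal dose calculation:
Lethal dose = LD50 * body_weight / 1000
= 1291 * 76.0 / 1000
= 98116 / 1000
= 98.12 g

98.12


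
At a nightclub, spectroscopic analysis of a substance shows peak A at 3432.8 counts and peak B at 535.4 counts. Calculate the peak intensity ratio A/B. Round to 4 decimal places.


Spectral peak ratio:
Peak A = 3432.8 counts
Peak B = 535.4 counts
Ratio = 3432.8 / 535.4 = 6.4117

6.4117


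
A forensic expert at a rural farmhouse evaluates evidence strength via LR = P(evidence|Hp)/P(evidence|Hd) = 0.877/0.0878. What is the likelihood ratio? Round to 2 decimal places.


Likelihood ratio calculation:
LR = P(E|Hp) / P(E|Hd)
LR = 0.877 / 0.0878
LR = 9.99

9.99


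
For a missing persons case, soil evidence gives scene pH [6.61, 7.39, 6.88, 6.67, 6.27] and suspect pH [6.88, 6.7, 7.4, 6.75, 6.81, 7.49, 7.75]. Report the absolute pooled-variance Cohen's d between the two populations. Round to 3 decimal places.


Pooled-variance Cohen's d for soil pH comparison:
Scene mean = 33.82 / 5 = 6.764
Suspect mean = 49.78 / 7 = 7.111429
Scene sample variance s_s^2 = 0.17048
Suspect sample variance s_c^2 = 0.179781
Pooled variance = ((n_s-1)*s_s^2 + (n_c-1)*s_c^2) / (n_s + n_c - 2) = 0.176061
Pooled SD = sqrt(0.176061) = 0.419596
Mean difference = -0.347429
|d| = |-0.347429| / 0.419596 = 0.828

0.828


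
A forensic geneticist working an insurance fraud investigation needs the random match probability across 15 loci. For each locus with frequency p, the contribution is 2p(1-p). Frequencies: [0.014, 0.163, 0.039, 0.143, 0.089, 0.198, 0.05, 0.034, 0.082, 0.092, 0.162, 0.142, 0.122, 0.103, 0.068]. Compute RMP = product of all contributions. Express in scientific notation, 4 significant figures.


Computing RMP for 15 loci:
Locus 1: 2 * 0.014 * 0.986 = 0.027608
Locus 2: 2 * 0.163 * 0.837 = 0.272862
Locus 3: 2 * 0.039 * 0.961 = 0.074958
Locus 4: 2 * 0.143 * 0.857 = 0.245102
Locus 5: 2 * 0.089 * 0.911 = 0.162158
Locus 6: 2 * 0.198 * 0.802 = 0.317592
Locus 7: 2 * 0.05 * 0.95 = 0.095
Locus 8: 2 * 0.034 * 0.966 = 0.065688
Locus 9: 2 * 0.082 * 0.918 = 0.150552
Locus 10: 2 * 0.092 * 0.908 = 0.167072
Locus 11: 2 * 0.162 * 0.838 = 0.271512
Locus 12: 2 * 0.142 * 0.858 = 0.243672
Locus 13: 2 * 0.122 * 0.878 = 0.214232
Locus 14: 2 * 0.103 * 0.897 = 0.184782
Locus 15: 2 * 0.068 * 0.932 = 0.126752
RMP = 3.714e-13

3.714e-13


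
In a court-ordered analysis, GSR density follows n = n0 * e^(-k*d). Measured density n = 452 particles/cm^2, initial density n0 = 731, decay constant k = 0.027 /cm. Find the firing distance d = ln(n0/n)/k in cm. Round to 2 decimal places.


GSR distance calculation:
n0/n = 731 / 452 = 1.617257
ln(n0/n) = 0.480732
d = 0.480732 / 0.027 = 17.80 cm

17.80


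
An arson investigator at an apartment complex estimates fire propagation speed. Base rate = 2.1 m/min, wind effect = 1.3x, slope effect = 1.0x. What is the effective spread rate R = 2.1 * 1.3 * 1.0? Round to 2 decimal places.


Fire spread rate calculation:
R = R0 * wind_factor * slope_factor
= 2.1 * 1.3 * 1.0
= 2.73 * 1.0
= 2.73 m/min

2.73


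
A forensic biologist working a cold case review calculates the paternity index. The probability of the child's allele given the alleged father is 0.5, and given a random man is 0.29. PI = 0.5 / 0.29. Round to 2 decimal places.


Paternity Index calculation:
PI = P(allele|father) / P(allele|random)
PI = 0.5 / 0.29
PI = 1.72

1.72


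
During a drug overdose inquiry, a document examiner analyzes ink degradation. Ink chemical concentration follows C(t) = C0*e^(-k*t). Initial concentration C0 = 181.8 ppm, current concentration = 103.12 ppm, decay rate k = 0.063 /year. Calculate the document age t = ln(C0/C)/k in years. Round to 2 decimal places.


Document age estimation:
C0/C = 181.8 / 103.12 = 1.762995
ln(C0/C) = 0.567014
t = 0.567014 / 0.063 = 9.00 years

9.00


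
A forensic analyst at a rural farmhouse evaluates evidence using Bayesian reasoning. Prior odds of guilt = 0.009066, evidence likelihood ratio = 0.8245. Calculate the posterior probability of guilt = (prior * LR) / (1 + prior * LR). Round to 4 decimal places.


Bayesian evidence evaluation:
Posterior odds = prior_odds * LR = 0.009066 * 0.8245 = 0.007474917
Posterior probability = posterior_odds / (1 + posterior_odds)
= 0.007474917 / (1 + 0.007474917)
= 0.007474917 / 1.007474917
= 0.0074

0.0074


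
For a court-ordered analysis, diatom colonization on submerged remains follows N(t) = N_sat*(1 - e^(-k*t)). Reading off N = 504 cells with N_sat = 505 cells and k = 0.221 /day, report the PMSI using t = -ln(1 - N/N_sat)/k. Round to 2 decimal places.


PMSI from diatom colonization curve:
N / N_sat = 504 / 505 = 0.99802
1 - N/N_sat = 0.00198
ln(1 - N/N_sat) = -6.224658
t = -ln(1 - N/N_sat) / k = -(-6.224658) / 0.221 = 28.17 days

28.17


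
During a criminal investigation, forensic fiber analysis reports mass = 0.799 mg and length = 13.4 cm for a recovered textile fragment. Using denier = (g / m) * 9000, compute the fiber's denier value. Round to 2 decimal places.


Denier calculation:
Mass in grams = 0.799 mg / 1000 = 0.000799 g
Length in meters = 13.4 cm / 100 = 0.134 m
Linear density = mass / length = 0.000799 / 0.134 = 0.00596269 g/m
Denier = (g/m) * 9000 = 0.00596269 * 9000 = 53.66

53.66


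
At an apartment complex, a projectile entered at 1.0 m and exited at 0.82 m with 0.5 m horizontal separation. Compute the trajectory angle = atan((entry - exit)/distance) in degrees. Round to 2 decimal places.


Bullet trajectory angle:
Height difference = 1.0 - 0.82 = 0.18 m
angle = atan(0.18 / 0.5)
angle = atan(0.36)
angle = 19.80 degrees

19.80


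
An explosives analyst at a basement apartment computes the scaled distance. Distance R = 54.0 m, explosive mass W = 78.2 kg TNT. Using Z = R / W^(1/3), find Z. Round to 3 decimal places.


Scaled distance calculation:
W^(1/3) = 78.2^(1/3) = 4.276307
Z = R / W^(1/3) = 54.0 / 4.276307
Z = 12.628 m/kg^(1/3)

12.628


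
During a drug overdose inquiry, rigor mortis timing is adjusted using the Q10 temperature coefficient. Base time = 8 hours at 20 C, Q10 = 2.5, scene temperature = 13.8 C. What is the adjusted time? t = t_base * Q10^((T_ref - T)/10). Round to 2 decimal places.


Rigor mortis time adjustment:
Exponent = (T_ref - T_actual) / 10 = (20 - 13.8) / 10 = 0.62
Q10 factor = 2.5^0.62 = 1.76491
t_adjusted = 8 * 1.76491 = 14.12 hours

14.12


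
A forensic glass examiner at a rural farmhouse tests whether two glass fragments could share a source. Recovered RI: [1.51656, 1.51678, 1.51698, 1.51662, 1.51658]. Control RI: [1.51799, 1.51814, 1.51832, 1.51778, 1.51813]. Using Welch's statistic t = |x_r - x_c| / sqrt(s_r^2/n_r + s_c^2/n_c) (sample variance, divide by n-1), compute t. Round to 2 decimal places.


Welch's t-criterion for glass RI comparison:
Recovered mean = sum / n_r = 7.58352 / 5 = 1.516704
Control mean = sum / n_c = 7.59036 / 5 = 1.518072
Recovered sample variance s_r^2 = 3.128e-08
Control sample variance s_c^2 = 4.037e-08
Welch SE (unpooled) = sqrt(s_r^2/n_r + s_c^2/n_c) = sqrt(6.256e-09 + 8.074e-09) = sqrt(1.433e-08) = 0.000119708
|mean_r - mean_c| = 0.001368
t = 0.001368 / 0.000119708 = 11.43

11.43


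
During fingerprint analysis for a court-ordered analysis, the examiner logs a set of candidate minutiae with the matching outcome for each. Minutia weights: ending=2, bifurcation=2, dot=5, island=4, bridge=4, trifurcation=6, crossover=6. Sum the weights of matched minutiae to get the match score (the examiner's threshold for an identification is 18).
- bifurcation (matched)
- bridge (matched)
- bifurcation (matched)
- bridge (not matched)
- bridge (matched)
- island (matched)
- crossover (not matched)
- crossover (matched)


Weighted minutiae match score:
  bifurcation: matched, +2 (running total 2)
  bridge: matched, +4 (running total 6)
  bifurcation: matched, +2 (running total 8)
  bridge: not matched, +0
  bridge: matched, +4 (running total 12)
  island: matched, +4 (running total 16)
  crossover: not matched, +0
  crossover: matched, +6 (running total 22)
Total score = 22
Threshold = 18; verdict = identification

22


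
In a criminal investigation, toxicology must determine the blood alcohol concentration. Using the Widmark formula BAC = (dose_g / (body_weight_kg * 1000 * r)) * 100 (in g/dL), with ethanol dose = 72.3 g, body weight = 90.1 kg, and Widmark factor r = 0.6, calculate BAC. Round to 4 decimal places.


Applying the Widmark formula:
BAC = (dose_g / (body_wt * 1000 * r)) * 100
Denominator = 90.1 * 1000 * 0.6 = 54060
BAC = (72.3 / 54060) * 100
BAC = 0.1337 g/dL

0.1337


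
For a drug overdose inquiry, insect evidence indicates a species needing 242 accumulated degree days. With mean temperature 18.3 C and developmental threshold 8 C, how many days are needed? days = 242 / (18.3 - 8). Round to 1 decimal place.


Insect development time:
Effective temperature = avg_temp - T_base = 18.3 - 8 = 10.3 C
Days = ADD / effective_temp = 242 / 10.3 = 23.5 days

23.5


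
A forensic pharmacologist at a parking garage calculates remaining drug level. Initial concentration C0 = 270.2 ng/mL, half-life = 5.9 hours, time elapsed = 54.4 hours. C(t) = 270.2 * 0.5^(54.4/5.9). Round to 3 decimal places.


Drug concentration decay:
Number of half-lives = t / t_half = 54.4 / 5.9 = 9.220339
Decay factor = 0.5^9.220339 = 0.00167649
C(t) = 270.2 * 0.00167649 = 0.453 ng/mL

0.453


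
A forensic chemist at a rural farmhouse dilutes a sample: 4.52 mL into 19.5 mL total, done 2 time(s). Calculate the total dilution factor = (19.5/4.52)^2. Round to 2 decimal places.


Dilution factor calculation:
Single dilution = V_total / V_sample = 19.5 / 4.52 ≈ 4.314159
Number of dilutions = 2
Total DF = (19.5 / 4.52)^2 (full precision, rounded at the end) = 18.61

18.61
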